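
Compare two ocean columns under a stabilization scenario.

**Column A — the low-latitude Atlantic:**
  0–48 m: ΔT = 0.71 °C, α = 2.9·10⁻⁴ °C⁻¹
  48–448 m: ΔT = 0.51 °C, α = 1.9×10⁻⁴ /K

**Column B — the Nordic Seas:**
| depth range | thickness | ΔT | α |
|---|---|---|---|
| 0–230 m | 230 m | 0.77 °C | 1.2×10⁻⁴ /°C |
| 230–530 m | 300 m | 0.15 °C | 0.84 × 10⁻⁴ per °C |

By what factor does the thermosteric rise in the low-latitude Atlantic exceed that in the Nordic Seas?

A 0–48 m: 0.71 × 48 × 2.9×10⁻⁴ = 0.0098832 m
A Layer 2: 400 × 0.51 × 1.9×10⁻⁴ = 0.03876 m
A total: 0.0486432 m
B 0.77 × 1.2×10⁻⁴ × 230 = 0.021252 m
B 230–530 m: 0.15 × 0.84×10⁻⁴ × 300 = 0.00378 m
B total: 0.025032 m
Ratio: 0.0486432 / 0.025032 ≈ 1.943

1.9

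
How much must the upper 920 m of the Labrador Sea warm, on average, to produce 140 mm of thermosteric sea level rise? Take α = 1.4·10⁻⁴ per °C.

ΔT = Δh/(αH) = 0.14 / (1.4×10⁻⁴ × 920) ≈ 1.087 °C

about 1.09 °C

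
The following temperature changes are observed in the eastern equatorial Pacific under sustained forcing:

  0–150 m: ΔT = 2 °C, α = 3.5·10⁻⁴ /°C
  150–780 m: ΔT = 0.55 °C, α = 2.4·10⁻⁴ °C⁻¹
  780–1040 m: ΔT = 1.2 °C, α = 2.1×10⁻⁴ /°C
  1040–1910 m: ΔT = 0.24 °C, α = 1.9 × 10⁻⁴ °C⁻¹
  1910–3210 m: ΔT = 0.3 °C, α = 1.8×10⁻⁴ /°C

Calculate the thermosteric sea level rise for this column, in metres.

150 × 2 × 3.5×10⁻⁴ = 0.10500 m
2.4×10⁻⁴ × 630 × 0.55 = 0.08316 m
Layer 3: 2.1×10⁻⁴ × 1.2 × 260 = 0.06552 m
1.9×10⁻⁴ × 0.24 × 870 = 0.039672 m
1910–3210 m: 1.8×10⁻⁴ × 1300 × 0.3 = 0.07020 m
Δh = 0.10500 + 0.08316 + 0.06552 + 0.039672 + 0.07020 = 0.363552 m ≈ 0.36 m

0.36 m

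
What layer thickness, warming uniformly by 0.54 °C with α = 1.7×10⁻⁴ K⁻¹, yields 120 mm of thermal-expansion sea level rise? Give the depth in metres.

H = Δh/(αΔT) = 0.12 / (1.7×10⁻⁴ × 0.54) ≈ 1307 m

about 1310 m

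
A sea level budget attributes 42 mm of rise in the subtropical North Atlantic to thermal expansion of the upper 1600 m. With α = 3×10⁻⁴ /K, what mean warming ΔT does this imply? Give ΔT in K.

0.0875 K

ΔT = Δh/(αH) = 0.042 / (3×10⁻⁴ × 1600) = 0.08750 K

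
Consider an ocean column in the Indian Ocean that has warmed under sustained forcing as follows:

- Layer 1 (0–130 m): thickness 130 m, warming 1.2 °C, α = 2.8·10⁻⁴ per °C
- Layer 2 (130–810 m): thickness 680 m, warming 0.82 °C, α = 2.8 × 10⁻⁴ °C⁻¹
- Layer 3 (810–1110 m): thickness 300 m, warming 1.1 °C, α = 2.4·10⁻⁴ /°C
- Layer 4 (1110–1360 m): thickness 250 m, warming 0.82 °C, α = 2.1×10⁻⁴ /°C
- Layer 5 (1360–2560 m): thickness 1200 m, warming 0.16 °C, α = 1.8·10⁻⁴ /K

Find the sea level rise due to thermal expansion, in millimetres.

Layer 1: 2.8×10⁻⁴ × 130 × 1.2 = 0.04368 m
130–810 m: 2.8×10⁻⁴ × 680 × 0.82 = 0.156128 m
Layer 3: 1.1 × 300 × 2.4×10⁻⁴ = 0.07920 m
0.82 × 2.1×10⁻⁴ × 250 = 0.04305 m
Layer 5: 0.16 × 1.8×10⁻⁴ × 1200 = 0.03456 m
Δh = 0.04368 + 0.156128 + 0.07920 + 0.04305 + 0.03456 = 0.356618 m ≈ 360 mm

360 mm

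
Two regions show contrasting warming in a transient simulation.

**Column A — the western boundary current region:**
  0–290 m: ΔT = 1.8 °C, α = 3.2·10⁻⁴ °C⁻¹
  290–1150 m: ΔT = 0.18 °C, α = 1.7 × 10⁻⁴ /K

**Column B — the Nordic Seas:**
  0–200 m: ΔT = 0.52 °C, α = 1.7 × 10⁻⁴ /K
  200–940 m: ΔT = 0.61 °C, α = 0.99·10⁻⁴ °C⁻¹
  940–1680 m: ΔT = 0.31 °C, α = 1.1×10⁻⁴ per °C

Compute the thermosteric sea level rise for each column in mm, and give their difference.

A 1.8 × 3.2×10⁻⁴ × 290 = 0.16704 m
A Layer 2: 860 × 0.18 × 1.7×10⁻⁴ = 0.026316 m
A total: 0.193356 m
B 1.7×10⁻⁴ × 0.52 × 200 = 0.01768 m
B 740 × 0.61 × 0.99×10⁻⁴ = 0.0446886 m
B Layer 3: 740 × 1.1×10⁻⁴ × 0.31 = 0.025234 m
B total: 0.0876026 m
Difference: 0.193356 − 0.0876026 = 0.1057534 m

Δh_A ≈ 193 mm, Δh_B ≈ 87.6 mm; difference ≈ 106 mm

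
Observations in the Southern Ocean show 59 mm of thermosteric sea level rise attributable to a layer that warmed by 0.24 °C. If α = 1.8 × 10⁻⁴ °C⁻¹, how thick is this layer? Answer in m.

H = Δh/(αΔT) = 0.059 / (1.8×10⁻⁴ × 0.24) ≈ 1366 m

H ≈ 1370 m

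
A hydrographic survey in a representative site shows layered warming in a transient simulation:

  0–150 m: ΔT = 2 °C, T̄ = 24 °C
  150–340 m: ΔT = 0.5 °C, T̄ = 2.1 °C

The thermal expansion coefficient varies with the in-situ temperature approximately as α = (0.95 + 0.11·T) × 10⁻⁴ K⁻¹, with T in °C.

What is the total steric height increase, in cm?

Δh ≈ 11.9 cm

Layer 1: α = (0.95 + 0.11×24)×10⁻⁴ = 3.59×10⁻⁴ K⁻¹
Layer 2: α = (0.95 + 0.11×2.1)×10⁻⁴ = 1.181×10⁻⁴ K⁻¹
0–150 m: 150 × 3.59×10⁻⁴ × 2 = 0.10770 m
150–340 m: 190 × 1.181×10⁻⁴ × 0.5 = 0.0112195 m
Δh = 0.10770 + 0.0112195 = 0.1189195 m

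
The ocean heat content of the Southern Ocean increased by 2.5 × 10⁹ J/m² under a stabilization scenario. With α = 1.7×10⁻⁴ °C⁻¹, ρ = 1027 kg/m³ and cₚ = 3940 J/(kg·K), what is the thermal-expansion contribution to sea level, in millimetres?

Δh = αQ/(ρcₚ) = 1.7×10⁻⁴ × 2.5×10⁹ / (1027 × 3940) ≈ 0.10503 m

Δh ≈ 105 mm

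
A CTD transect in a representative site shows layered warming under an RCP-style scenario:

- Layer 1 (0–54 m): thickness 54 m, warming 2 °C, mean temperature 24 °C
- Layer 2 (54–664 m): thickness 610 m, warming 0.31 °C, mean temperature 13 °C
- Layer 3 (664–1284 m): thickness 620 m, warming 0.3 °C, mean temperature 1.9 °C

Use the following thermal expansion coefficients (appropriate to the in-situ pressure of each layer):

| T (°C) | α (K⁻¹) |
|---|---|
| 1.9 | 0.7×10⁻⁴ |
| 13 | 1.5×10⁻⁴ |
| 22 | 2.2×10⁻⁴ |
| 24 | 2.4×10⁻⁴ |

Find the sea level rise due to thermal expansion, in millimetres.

Layer 1 at 24 °C → α = 2.4×10⁻⁴ K⁻¹
Layer 2 at 13 °C → α = 1.5×10⁻⁴ K⁻¹
Layer 3 at 1.9 °C → α = 0.7×10⁻⁴ K⁻¹
Layer 1: 2.4×10⁻⁴ × 2 × 54 = 0.02592 m
610 × 1.5×10⁻⁴ × 0.31 = 0.028365 m
0.3 × 620 × 0.7×10⁻⁴ = 0.01302 m
Δh = 0.02592 + 0.028365 + 0.01302 = 0.067305 m ≈ 67 mm

67 mm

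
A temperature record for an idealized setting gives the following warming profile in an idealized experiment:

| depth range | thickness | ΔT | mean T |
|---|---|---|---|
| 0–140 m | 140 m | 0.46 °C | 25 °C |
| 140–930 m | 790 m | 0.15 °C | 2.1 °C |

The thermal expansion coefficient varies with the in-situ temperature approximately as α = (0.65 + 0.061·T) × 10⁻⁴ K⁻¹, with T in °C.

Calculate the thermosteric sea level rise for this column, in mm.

Layer 1: α = (0.65 + 0.061×25)×10⁻⁴ = 2.175×10⁻⁴ K⁻¹
Layer 2: α = (0.65 + 0.061×2.1)×10⁻⁴ = 0.7781×10⁻⁴ K⁻¹
2.175×10⁻⁴ × 140 × 0.46 = 0.014007 m
140–930 m: 790 × 0.15 × 0.7781×10⁻⁴ = 0.009220485 m
Δh = 0.014007 + 0.009220485 = 0.023227485 m

23.2 mm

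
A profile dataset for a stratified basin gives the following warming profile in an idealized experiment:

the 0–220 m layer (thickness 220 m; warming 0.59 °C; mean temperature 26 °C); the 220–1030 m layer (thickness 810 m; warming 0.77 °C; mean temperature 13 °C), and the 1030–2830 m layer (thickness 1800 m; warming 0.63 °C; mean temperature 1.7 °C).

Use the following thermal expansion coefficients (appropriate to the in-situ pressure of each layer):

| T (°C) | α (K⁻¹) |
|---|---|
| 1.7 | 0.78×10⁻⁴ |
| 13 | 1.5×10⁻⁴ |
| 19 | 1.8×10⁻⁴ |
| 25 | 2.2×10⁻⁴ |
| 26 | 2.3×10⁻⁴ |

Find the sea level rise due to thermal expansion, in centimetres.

Layer 1 at 26 °C → α = 2.3×10⁻⁴ K⁻¹
Layer 2 at 13 °C → α = 1.5×10⁻⁴ K⁻¹
Layer 3 at 1.7 °C → α = 0.78×10⁻⁴ K⁻¹
2.3×10⁻⁴ × 0.59 × 220 = 0.029854 m
Layer 2: 810 × 1.5×10⁻⁴ × 0.77 = 0.093555 m
Layer 3: 1800 × 0.78×10⁻⁴ × 0.63 = 0.088452 m
Δh = 0.029854 + 0.093555 + 0.088452 = 0.211861 m

21 cm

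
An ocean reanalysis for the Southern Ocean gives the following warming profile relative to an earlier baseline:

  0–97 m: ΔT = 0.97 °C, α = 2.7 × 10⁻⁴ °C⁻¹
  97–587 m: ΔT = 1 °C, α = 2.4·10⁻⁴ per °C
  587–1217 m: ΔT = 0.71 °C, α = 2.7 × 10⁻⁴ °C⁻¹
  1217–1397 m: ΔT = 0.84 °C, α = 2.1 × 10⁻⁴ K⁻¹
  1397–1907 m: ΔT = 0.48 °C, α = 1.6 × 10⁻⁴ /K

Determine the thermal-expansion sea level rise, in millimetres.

97 × 0.97 × 2.7×10⁻⁴ = 0.0254043 m
1 × 490 × 2.4×10⁻⁴ = 0.11760 m
587–1217 m: 630 × 2.7×10⁻⁴ × 0.71 = 0.120771 m
180 × 2.1×10⁻⁴ × 0.84 = 0.031752 m
1.6×10⁻⁴ × 0.48 × 510 = 0.039168 m
Δh = 0.0254043 + 0.11760 + 0.120771 + 0.031752 + 0.039168 = 0.3346953 m ≈ 330 mm

330 mm of thermosteric rise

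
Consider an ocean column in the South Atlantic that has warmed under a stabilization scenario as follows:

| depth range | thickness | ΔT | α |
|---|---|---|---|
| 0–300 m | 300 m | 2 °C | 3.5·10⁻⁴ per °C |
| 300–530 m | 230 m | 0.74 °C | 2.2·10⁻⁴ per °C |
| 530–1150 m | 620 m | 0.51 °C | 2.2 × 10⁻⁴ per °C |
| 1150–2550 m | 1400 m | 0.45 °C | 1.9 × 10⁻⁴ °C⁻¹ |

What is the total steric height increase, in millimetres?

0–300 m: 2 × 300 × 3.5×10⁻⁴ = 0.21000 m
300–530 m: 0.74 × 2.2×10⁻⁴ × 230 = 0.037444 m
0.51 × 2.2×10⁻⁴ × 620 = 0.069564 m
0.45 × 1.9×10⁻⁴ × 1400 = 0.11970 m
Δh = 0.21000 + 0.037444 + 0.069564 + 0.11970 = 0.436708 m ≈ 440 mm

about 440 mm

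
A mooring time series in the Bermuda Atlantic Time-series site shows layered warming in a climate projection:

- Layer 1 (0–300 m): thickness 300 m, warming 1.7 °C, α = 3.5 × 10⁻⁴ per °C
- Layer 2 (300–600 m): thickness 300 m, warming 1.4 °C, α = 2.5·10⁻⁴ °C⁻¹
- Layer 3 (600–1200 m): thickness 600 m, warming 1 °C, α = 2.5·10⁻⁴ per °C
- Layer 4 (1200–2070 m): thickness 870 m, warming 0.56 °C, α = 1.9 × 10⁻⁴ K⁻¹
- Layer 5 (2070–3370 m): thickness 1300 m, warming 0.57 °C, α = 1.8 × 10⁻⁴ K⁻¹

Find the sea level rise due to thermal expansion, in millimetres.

Δh ≈ 659 mm

3.5×10⁻⁴ × 300 × 1.7 = 0.17850 m
300 × 1.4 × 2.5×10⁻⁴ = 0.10500 m
Layer 3: 2.5×10⁻⁴ × 1 × 600 = 0.15000 m
Layer 4: 1.9×10⁻⁴ × 870 × 0.56 = 0.092568 m
2070–3370 m: 1.8×10⁻⁴ × 0.57 × 1300 = 0.13338 m
Δh = 0.17850 + 0.10500 + 0.15000 + 0.092568 + 0.13338 = 0.659448 m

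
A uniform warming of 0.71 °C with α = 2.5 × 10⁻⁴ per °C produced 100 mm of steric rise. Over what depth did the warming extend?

H = Δh/(αΔT) = 0.1 / (2.5×10⁻⁴ × 0.71) ≈ 563.4 m

about 563 m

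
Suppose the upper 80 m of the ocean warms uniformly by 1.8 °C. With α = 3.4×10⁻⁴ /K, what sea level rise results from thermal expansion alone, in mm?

Δh = αΔT·H = 3.4×10⁻⁴ × 1.8 × 80 = 0.04896 m

about 49 mm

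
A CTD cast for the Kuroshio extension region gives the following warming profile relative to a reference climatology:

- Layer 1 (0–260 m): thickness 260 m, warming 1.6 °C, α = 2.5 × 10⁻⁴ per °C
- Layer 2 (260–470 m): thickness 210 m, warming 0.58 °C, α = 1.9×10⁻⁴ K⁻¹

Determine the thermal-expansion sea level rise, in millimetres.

Δh = 127 mm

2.5×10⁻⁴ × 1.6 × 260 = 0.10400 m
Layer 2: 0.58 × 210 × 1.9×10⁻⁴ = 0.023142 m
Δh = 0.10400 + 0.023142 = 0.127142 m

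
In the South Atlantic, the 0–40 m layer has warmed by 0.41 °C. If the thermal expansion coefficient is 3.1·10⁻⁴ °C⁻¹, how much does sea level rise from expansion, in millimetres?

Δh = αΔT·H = 3.1×10⁻⁴ × 0.41 × 40 = 0.005084 m

5.08 mm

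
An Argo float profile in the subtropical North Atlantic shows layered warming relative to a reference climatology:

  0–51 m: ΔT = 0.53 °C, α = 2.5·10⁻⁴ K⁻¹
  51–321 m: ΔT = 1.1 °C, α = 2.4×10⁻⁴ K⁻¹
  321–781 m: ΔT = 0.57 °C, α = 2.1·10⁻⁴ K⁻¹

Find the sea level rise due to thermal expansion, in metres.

51 × 2.5×10⁻⁴ × 0.53 = 0.0067575 m
2.4×10⁻⁴ × 1.1 × 270 = 0.07128 m
321–781 m: 0.57 × 2.1×10⁻⁴ × 460 = 0.055062 m
Δh = 0.0067575 + 0.07128 + 0.055062 = 0.1330995 m ≈ 0.133 m

0.133 m of thermosteric rise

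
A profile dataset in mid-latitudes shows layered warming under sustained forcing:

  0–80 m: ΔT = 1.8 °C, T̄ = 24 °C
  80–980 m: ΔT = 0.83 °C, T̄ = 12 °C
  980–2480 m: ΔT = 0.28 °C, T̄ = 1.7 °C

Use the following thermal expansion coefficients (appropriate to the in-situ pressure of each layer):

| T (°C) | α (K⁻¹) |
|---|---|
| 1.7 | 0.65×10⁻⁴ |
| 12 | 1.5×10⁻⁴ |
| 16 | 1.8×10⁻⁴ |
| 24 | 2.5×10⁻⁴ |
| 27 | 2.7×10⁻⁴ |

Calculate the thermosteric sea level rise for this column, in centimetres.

Layer 1 at 24 °C → α = 2.5×10⁻⁴ K⁻¹
Layer 2 at 12 °C → α = 1.5×10⁻⁴ K⁻¹
Layer 3 at 1.7 °C → α = 0.65×10⁻⁴ K⁻¹
Layer 1: 2.5×10⁻⁴ × 1.8 × 80 = 0.03600 m
0.83 × 900 × 1.5×10⁻⁴ = 0.11205 m
Layer 3: 0.28 × 0.65×10⁻⁴ × 1500 = 0.02730 m
Δh = 0.03600 + 0.11205 + 0.02730 = 0.17535 m

17.5 cm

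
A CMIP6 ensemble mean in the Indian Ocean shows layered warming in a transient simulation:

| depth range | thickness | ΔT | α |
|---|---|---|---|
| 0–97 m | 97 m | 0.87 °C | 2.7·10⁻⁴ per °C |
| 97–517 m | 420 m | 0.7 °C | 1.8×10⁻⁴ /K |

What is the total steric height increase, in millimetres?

Δh = 76 mm

0.87 × 97 × 2.7×10⁻⁴ = 0.0227853 m
1.8×10⁻⁴ × 0.7 × 420 = 0.05292 m
Δh = 0.0227853 + 0.05292 = 0.0757053 m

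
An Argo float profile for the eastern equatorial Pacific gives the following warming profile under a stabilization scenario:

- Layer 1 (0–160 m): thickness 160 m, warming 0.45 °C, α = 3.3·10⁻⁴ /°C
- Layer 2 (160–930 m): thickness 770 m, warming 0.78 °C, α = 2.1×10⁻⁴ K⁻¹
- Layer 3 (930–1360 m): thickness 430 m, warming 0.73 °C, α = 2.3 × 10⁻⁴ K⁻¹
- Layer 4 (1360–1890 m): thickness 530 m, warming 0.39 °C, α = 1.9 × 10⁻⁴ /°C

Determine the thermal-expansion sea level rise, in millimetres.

260 mm of thermosteric rise

0–160 m: 160 × 3.3×10⁻⁴ × 0.45 = 0.02376 m
Layer 2: 770 × 0.78 × 2.1×10⁻⁴ = 0.126126 m
Layer 3: 2.3×10⁻⁴ × 430 × 0.73 = 0.072197 m
1.9×10⁻⁴ × 0.39 × 530 = 0.039273 m
Δh = 0.02376 + 0.126126 + 0.072197 + 0.039273 = 0.261356 m ≈ 260 mm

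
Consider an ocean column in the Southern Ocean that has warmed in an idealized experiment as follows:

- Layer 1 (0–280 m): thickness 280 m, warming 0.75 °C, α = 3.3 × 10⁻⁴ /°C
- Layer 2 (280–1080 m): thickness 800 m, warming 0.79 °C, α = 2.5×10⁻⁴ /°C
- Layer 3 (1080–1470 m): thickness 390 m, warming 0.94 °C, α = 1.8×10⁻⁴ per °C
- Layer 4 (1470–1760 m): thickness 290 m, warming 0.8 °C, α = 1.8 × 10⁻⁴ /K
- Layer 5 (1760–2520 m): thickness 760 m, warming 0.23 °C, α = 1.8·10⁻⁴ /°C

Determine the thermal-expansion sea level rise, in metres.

0–280 m: 280 × 0.75 × 3.3×10⁻⁴ = 0.06930 m
800 × 2.5×10⁻⁴ × 0.79 = 0.15800 m
0.94 × 1.8×10⁻⁴ × 390 = 0.065988 m
1.8×10⁻⁴ × 290 × 0.8 = 0.04176 m
1760–2520 m: 0.23 × 1.8×10⁻⁴ × 760 = 0.031464 m
Δh = 0.06930 + 0.15800 + 0.065988 + 0.04176 + 0.031464 = 0.366512 m ≈ 0.367 m

Δh = 0.367 m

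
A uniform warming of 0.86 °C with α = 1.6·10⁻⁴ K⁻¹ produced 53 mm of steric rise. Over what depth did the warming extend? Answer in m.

H = Δh/(αΔT) = 0.053 / (1.6×10⁻⁴ × 0.86) ≈ 385.2 m

385 m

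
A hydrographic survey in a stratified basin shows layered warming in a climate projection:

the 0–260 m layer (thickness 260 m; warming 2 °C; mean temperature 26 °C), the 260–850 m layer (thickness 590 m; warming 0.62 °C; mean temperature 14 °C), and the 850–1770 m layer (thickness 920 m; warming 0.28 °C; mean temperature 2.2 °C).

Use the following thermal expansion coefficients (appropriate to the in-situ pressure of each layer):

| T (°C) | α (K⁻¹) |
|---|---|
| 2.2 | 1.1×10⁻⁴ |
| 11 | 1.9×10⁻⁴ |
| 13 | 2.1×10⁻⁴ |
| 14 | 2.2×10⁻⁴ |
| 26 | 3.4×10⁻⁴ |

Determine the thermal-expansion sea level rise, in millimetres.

290 mm of thermosteric rise

Layer 1 at 26 °C → α = 3.4×10⁻⁴ K⁻¹
Layer 2 at 14 °C → α = 2.2×10⁻⁴ K⁻¹
Layer 3 at 2.2 °C → α = 1.1×10⁻⁴ K⁻¹
2 × 260 × 3.4×10⁻⁴ = 0.17680 m
590 × 2.2×10⁻⁴ × 0.62 = 0.080476 m
Layer 3: 0.28 × 920 × 1.1×10⁻⁴ = 0.028336 m
Δh = 0.17680 + 0.080476 + 0.028336 = 0.285612 m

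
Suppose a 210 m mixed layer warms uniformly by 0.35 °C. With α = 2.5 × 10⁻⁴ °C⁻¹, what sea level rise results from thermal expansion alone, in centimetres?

Δh = αΔT·H = 2.5×10⁻⁴ × 0.35 × 210 = 0.018375 m

Δh ≈ 1.8 cm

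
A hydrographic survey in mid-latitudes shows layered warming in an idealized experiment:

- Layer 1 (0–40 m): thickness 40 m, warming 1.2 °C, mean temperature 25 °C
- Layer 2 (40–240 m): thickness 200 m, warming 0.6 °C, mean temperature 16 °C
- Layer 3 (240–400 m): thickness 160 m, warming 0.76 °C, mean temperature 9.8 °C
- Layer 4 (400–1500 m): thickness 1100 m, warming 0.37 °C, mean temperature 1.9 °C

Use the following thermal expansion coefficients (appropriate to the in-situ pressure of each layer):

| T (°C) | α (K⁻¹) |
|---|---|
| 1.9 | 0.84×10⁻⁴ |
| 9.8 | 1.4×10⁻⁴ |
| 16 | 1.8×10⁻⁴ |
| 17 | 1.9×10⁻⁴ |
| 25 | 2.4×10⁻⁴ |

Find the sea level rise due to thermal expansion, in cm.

Layer 1 at 25 °C → α = 2.4×10⁻⁴ K⁻¹
Layer 2 at 16 °C → α = 1.8×10⁻⁴ K⁻¹
Layer 3 at 9.8 °C → α = 1.4×10⁻⁴ K⁻¹
Layer 4 at 1.9 °C → α = 0.84×10⁻⁴ K⁻¹
2.4×10⁻⁴ × 1.2 × 40 = 0.01152 m
Layer 2: 200 × 0.6 × 1.8×10⁻⁴ = 0.02160 m
Layer 3: 0.76 × 1.4×10⁻⁴ × 160 = 0.017024 m
0.84×10⁻⁴ × 1100 × 0.37 = 0.034188 m
Δh = 0.01152 + 0.02160 + 0.017024 + 0.034188 = 0.084332 m

8.43 cm of thermosteric rise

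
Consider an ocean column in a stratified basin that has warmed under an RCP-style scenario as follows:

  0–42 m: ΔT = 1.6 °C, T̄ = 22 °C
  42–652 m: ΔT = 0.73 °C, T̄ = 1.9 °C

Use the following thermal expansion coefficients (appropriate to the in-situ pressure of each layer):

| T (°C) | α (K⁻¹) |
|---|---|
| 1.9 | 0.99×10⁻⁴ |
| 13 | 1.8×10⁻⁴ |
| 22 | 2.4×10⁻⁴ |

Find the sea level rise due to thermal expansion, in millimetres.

Layer 1 at 22 °C → α = 2.4×10⁻⁴ K⁻¹
Layer 2 at 1.9 °C → α = 0.99×10⁻⁴ K⁻¹
Layer 1: 1.6 × 2.4×10⁻⁴ × 42 = 0.016128 m
42–652 m: 0.73 × 0.99×10⁻⁴ × 610 = 0.0440847 m
Δh = 0.016128 + 0.0440847 = 0.0602127 m

about 60.2 mm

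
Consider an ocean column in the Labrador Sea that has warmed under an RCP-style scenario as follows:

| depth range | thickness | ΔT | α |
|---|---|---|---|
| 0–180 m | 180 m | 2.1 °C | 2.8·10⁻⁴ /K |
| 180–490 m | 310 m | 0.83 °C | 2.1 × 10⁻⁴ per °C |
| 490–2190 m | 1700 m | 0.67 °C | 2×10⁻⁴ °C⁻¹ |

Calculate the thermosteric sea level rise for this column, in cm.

Δh = 38.8 cm

0–180 m: 2.1 × 180 × 2.8×10⁻⁴ = 0.10584 m
180–490 m: 2.1×10⁻⁴ × 310 × 0.83 = 0.054033 m
Layer 3: 0.67 × 1700 × 2×10⁻⁴ = 0.22780 m
Δh = 0.10584 + 0.054033 + 0.22780 = 0.387673 m ≈ 38.8 cm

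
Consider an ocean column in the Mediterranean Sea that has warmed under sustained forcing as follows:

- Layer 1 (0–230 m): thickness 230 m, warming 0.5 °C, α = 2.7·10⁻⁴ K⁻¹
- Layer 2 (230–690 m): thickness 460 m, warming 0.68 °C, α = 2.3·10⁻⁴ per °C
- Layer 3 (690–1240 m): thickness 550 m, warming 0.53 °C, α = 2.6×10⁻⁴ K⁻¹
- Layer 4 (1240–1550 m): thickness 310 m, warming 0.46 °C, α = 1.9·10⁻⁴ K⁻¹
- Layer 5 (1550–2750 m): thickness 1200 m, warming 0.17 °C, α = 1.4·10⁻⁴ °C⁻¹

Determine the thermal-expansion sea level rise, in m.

2.7×10⁻⁴ × 230 × 0.5 = 0.03105 m
230–690 m: 2.3×10⁻⁴ × 0.68 × 460 = 0.071944 m
Layer 3: 550 × 0.53 × 2.6×10⁻⁴ = 0.07579 m
1240–1550 m: 310 × 1.9×10⁻⁴ × 0.46 = 0.027094 m
Layer 5: 1.4×10⁻⁴ × 1200 × 0.17 = 0.02856 m
Δh = 0.03105 + 0.071944 + 0.07579 + 0.027094 + 0.02856 = 0.234438 m

0.23 m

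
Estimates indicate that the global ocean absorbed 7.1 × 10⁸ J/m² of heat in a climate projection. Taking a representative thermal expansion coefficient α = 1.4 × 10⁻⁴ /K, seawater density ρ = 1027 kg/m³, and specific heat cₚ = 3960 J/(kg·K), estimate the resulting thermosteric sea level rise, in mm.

Δh = αQ/(ρcₚ) = 1.4×10⁻⁴ × 7.1×10⁸ / (1027 × 3960) ≈ 0.024441 m

24 mm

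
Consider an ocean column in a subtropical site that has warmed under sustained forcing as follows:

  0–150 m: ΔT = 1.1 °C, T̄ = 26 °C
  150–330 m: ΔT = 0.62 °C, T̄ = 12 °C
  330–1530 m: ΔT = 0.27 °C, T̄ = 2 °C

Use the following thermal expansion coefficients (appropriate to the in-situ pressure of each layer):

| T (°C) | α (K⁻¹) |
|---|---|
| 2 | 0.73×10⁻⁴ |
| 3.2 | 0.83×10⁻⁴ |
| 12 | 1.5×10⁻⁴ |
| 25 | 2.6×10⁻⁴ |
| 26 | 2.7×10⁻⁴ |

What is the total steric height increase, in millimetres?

Layer 1 at 26 °C → α = 2.7×10⁻⁴ K⁻¹
Layer 2 at 12 °C → α = 1.5×10⁻⁴ K⁻¹
Layer 3 at 2 °C → α = 0.73×10⁻⁴ K⁻¹
0–150 m: 1.1 × 150 × 2.7×10⁻⁴ = 0.04455 m
1.5×10⁻⁴ × 0.62 × 180 = 0.01674 m
1200 × 0.27 × 0.73×10⁻⁴ = 0.023652 m
Δh = 0.04455 + 0.01674 + 0.023652 = 0.084942 m

about 84.9 mm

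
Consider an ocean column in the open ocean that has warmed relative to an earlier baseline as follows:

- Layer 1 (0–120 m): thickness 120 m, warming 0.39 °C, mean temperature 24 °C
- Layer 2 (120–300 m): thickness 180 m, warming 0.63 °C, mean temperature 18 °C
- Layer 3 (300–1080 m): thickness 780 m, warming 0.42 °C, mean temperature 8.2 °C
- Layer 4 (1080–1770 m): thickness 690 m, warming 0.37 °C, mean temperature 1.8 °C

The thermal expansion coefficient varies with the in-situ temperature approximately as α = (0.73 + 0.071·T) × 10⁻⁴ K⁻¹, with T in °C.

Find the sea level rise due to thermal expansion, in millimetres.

about 99.0 mm

Layer 1: α = (0.73 + 0.071×24)×10⁻⁴ = 2.434×10⁻⁴ K⁻¹
Layer 2: α = (0.73 + 0.071×18)×10⁻⁴ = 2.008×10⁻⁴ K⁻¹
Layer 3: α = (0.73 + 0.071×8.2)×10⁻⁴ = 1.3122×10⁻⁴ K⁻¹
Layer 4: α = (0.73 + 0.071×1.8)×10⁻⁴ = 0.8578×10⁻⁴ K⁻¹
Layer 1: 0.39 × 2.434×10⁻⁴ × 120 = 0.01139112 m
0.63 × 2.008×10⁻⁴ × 180 = 0.02277072 m
0.42 × 1.3122×10⁻⁴ × 780 = 0.042987672 m
0.8578×10⁻⁴ × 690 × 0.37 = 0.021899634 m
Δh = 0.01139112 + 0.02277072 + 0.042987672 + 0.021899634 = 0.099049146 m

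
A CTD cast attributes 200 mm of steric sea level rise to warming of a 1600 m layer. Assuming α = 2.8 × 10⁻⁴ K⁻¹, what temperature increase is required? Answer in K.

ΔT = Δh/(αH) = 0.2 / (2.8×10⁻⁴ × 1600) ≈ 0.4464 K

0.45 K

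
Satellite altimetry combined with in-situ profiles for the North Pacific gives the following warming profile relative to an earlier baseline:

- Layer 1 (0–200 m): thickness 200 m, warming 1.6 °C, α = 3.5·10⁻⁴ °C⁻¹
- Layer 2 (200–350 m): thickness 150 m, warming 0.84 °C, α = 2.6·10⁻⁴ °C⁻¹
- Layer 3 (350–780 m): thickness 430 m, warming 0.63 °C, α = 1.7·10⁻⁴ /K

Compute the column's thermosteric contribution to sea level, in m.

0–200 m: 1.6 × 200 × 3.5×10⁻⁴ = 0.11200 m
0.84 × 2.6×10⁻⁴ × 150 = 0.03276 m
350–780 m: 1.7×10⁻⁴ × 0.63 × 430 = 0.046053 m
Δh = 0.11200 + 0.03276 + 0.046053 = 0.190813 m ≈ 0.19 m

0.19 m of thermosteric rise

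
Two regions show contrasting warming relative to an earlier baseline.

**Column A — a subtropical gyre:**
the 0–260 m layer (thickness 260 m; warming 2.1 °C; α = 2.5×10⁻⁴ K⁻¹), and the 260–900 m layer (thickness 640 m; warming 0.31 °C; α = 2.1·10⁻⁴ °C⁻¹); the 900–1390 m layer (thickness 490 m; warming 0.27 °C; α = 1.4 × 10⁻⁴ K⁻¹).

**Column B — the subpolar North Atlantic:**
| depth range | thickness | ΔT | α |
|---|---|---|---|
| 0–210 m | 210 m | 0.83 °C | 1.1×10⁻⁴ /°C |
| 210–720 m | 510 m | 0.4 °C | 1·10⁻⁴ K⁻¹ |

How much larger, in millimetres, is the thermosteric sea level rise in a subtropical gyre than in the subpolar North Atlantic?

160 mm

A 0–260 m: 2.1 × 260 × 2.5×10⁻⁴ = 0.13650 m
A Layer 2: 0.31 × 2.1×10⁻⁴ × 640 = 0.041664 m
A 0.27 × 1.4×10⁻⁴ × 490 = 0.018522 m
A total: 0.196686 m
B Layer 1: 210 × 0.83 × 1.1×10⁻⁴ = 0.019173 m
B 210–720 m: 510 × 1×10⁻⁴ × 0.4 = 0.02040 m
B total: 0.039573 m
Difference: 0.196686 − 0.039573 = 0.157113 m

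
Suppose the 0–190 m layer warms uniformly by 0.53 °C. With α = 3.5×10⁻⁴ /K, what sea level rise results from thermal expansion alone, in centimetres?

about 3.52 cm

Δh = αΔT·H = 3.5×10⁻⁴ × 0.53 × 190 = 0.035245 m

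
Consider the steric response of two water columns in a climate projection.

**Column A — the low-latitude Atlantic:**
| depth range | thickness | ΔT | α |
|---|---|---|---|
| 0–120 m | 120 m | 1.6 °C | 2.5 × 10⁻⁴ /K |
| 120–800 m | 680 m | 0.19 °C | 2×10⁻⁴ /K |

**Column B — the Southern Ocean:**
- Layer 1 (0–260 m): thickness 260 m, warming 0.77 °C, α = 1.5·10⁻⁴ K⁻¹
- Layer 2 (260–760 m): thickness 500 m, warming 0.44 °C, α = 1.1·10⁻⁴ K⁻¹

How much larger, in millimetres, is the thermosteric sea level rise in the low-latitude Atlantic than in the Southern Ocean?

A Layer 1: 1.6 × 120 × 2.5×10⁻⁴ = 0.04800 m
A 120–800 m: 680 × 2×10⁻⁴ × 0.19 = 0.02584 m
A total: 0.07384 m
B 0–260 m: 1.5×10⁻⁴ × 260 × 0.77 = 0.03003 m
B Layer 2: 500 × 0.44 × 1.1×10⁻⁴ = 0.02420 m
B total: 0.05423 m
Difference: 0.07384 − 0.05423 = 0.01961 m

20 mm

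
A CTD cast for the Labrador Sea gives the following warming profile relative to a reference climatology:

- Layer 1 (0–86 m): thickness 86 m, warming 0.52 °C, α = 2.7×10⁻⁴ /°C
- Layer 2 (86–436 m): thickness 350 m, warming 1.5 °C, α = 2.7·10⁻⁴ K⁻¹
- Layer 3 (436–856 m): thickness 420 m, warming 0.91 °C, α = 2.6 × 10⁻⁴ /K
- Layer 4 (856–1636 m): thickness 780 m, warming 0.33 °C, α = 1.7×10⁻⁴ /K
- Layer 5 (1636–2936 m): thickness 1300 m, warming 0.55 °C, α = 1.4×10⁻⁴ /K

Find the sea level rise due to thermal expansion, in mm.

Layer 1: 2.7×10⁻⁴ × 0.52 × 86 = 0.0120744 m
86–436 m: 1.5 × 2.7×10⁻⁴ × 350 = 0.14175 m
Layer 3: 0.91 × 2.6×10⁻⁴ × 420 = 0.099372 m
856–1636 m: 0.33 × 1.7×10⁻⁴ × 780 = 0.043758 m
1636–2936 m: 1300 × 0.55 × 1.4×10⁻⁴ = 0.10010 m
Δh = 0.0120744 + 0.14175 + 0.099372 + 0.043758 + 0.10010 = 0.3970544 m ≈ 397 mm

Δh = 397 mm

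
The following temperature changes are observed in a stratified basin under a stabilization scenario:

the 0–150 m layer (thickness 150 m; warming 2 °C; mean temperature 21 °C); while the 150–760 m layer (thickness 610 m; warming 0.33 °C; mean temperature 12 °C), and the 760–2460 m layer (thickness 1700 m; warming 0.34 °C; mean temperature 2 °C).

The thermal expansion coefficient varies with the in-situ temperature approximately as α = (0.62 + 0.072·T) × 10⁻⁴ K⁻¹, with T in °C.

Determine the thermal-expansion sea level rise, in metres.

Layer 1: α = (0.62 + 0.072×21)×10⁻⁴ = 2.132×10⁻⁴ K⁻¹
Layer 2: α = (0.62 + 0.072×12)×10⁻⁴ = 1.484×10⁻⁴ K⁻¹
Layer 3: α = (0.62 + 0.072×2)×10⁻⁴ = 0.764×10⁻⁴ K⁻¹
0–150 m: 2.132×10⁻⁴ × 150 × 2 = 0.06396 m
150–760 m: 1.484×10⁻⁴ × 610 × 0.33 = 0.02987292 m
760–2460 m: 1700 × 0.764×10⁻⁴ × 0.34 = 0.0441592 m
Δh = 0.06396 + 0.02987292 + 0.0441592 = 0.13799212 m

0.14 m of thermosteric rise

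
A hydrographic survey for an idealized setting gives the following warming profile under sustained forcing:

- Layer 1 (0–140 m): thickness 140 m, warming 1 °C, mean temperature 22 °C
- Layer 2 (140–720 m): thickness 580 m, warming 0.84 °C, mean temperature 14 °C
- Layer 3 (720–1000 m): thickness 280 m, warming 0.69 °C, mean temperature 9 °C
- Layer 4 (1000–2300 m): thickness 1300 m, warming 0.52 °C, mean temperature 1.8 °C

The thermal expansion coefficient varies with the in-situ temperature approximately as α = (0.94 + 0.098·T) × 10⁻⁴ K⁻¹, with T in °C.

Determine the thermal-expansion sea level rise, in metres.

Layer 1: α = (0.94 + 0.098×22)×10⁻⁴ = 3.096×10⁻⁴ K⁻¹
Layer 2: α = (0.94 + 0.098×14)×10⁻⁴ = 2.312×10⁻⁴ K⁻¹
Layer 3: α = (0.94 + 0.098×9)×10⁻⁴ = 1.822×10⁻⁴ K⁻¹
Layer 4: α = (0.94 + 0.098×1.8)×10⁻⁴ = 1.1164×10⁻⁴ K⁻¹
Layer 1: 3.096×10⁻⁴ × 140 × 1 = 0.043344 m
Layer 2: 580 × 2.312×10⁻⁴ × 0.84 = 0.11264064 m
720–1000 m: 0.69 × 280 × 1.822×10⁻⁴ = 0.03520104 m
Layer 4: 1.1164×10⁻⁴ × 1300 × 0.52 = 0.07546864 m
Δh = 0.043344 + 0.11264064 + 0.03520104 + 0.07546864 = 0.26665432 m ≈ 0.267 m

0.267 m of thermosteric rise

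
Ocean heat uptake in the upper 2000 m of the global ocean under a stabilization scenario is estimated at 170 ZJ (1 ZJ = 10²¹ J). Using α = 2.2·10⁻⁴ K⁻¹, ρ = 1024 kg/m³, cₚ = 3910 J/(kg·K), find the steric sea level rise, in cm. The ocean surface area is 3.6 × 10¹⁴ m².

Per unit area: Q = 170×10²¹ / (3.6×10¹⁴) ≈ 4.722×10⁸ J/m²
Δh = αQ/(ρcₚ) = 2.2×10⁻⁴ × 4.722×10⁸ / (1024 × 3910) ≈ 0.025946 m

Δh = 2.59 cm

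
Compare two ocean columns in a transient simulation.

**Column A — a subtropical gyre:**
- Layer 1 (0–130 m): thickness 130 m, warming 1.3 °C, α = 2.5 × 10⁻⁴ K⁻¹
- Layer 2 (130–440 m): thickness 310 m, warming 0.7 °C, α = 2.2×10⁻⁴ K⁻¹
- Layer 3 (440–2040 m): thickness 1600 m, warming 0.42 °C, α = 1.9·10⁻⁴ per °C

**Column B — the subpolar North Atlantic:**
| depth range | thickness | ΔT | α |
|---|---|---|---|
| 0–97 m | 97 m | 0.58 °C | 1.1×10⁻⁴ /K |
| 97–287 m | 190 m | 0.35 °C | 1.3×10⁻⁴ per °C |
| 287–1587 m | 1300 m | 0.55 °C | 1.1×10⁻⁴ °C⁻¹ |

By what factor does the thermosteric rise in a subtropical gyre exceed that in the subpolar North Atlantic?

A 1.3 × 130 × 2.5×10⁻⁴ = 0.04225 m
A 130–440 m: 2.2×10⁻⁴ × 310 × 0.7 = 0.04774 m
A 1600 × 1.9×10⁻⁴ × 0.42 = 0.12768 m
A total: 0.21767 m
B 1.1×10⁻⁴ × 0.58 × 97 = 0.0061886 m
B 1.3×10⁻⁴ × 0.35 × 190 = 0.008645 m
B Layer 3: 1300 × 0.55 × 1.1×10⁻⁴ = 0.07865 m
B total: 0.0934836 m
Ratio: 0.21767 / 0.0934836 ≈ 2.328

a factor of 2.33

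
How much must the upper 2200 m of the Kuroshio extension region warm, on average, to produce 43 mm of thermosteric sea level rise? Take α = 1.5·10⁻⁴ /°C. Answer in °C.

0.130 °C

ΔT = Δh/(αH) = 0.043 / (1.5×10⁻⁴ × 2200) ≈ 0.1303 °C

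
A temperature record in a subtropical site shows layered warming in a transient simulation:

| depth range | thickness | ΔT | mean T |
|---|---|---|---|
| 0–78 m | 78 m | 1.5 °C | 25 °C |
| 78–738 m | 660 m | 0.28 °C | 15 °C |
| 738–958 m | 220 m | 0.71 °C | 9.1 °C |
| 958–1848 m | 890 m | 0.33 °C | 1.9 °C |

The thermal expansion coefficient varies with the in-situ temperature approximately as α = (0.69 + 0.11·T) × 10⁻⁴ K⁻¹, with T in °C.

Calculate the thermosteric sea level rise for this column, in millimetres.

Δh ≈ 136 mm

Layer 1: α = (0.69 + 0.11×25)×10⁻⁴ = 3.44×10⁻⁴ K⁻¹
Layer 2: α = (0.69 + 0.11×15)×10⁻⁴ = 2.34×10⁻⁴ K⁻¹
Layer 3: α = (0.69 + 0.11×9.1)×10⁻⁴ = 1.691×10⁻⁴ K⁻¹
Layer 4: α = (0.69 + 0.11×1.9)×10⁻⁴ = 0.899×10⁻⁴ K⁻¹
Layer 1: 78 × 1.5 × 3.44×10⁻⁴ = 0.040248 m
Layer 2: 660 × 0.28 × 2.34×10⁻⁴ = 0.0432432 m
0.71 × 1.691×10⁻⁴ × 220 = 0.02641342 m
0.33 × 890 × 0.899×10⁻⁴ = 0.02640363 m
Δh = 0.040248 + 0.0432432 + 0.02641342 + 0.02640363 = 0.13630825 m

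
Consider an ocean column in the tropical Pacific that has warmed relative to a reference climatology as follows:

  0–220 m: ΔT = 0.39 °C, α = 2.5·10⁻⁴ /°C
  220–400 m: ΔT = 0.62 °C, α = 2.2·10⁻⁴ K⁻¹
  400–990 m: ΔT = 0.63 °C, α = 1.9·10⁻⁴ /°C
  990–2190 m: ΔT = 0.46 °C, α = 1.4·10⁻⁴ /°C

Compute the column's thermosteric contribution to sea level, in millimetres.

Layer 1: 0.39 × 2.5×10⁻⁴ × 220 = 0.02145 m
Layer 2: 0.62 × 2.2×10⁻⁴ × 180 = 0.024552 m
400–990 m: 1.9×10⁻⁴ × 590 × 0.63 = 0.070623 m
1.4×10⁻⁴ × 1200 × 0.46 = 0.07728 m
Δh = 0.02145 + 0.024552 + 0.070623 + 0.07728 = 0.193905 m

190 mm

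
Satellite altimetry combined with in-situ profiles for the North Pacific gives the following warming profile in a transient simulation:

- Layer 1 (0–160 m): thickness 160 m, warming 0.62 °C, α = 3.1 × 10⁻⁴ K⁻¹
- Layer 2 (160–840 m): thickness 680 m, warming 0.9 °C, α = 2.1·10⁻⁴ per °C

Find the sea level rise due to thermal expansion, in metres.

160 × 0.62 × 3.1×10⁻⁴ = 0.030752 m
680 × 0.9 × 2.1×10⁻⁴ = 0.12852 m
Δh = 0.030752 + 0.12852 = 0.159272 m ≈ 0.159 m

0.159 m of thermosteric rise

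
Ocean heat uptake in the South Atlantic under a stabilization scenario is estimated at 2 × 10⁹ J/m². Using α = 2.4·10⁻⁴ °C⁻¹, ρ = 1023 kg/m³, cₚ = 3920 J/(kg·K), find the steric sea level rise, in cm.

Δh = αQ/(ρcₚ) = 2.4×10⁻⁴ × 2×10⁹ / (1023 × 3920) ≈ 0.11970 m

12.0 cm of thermosteric rise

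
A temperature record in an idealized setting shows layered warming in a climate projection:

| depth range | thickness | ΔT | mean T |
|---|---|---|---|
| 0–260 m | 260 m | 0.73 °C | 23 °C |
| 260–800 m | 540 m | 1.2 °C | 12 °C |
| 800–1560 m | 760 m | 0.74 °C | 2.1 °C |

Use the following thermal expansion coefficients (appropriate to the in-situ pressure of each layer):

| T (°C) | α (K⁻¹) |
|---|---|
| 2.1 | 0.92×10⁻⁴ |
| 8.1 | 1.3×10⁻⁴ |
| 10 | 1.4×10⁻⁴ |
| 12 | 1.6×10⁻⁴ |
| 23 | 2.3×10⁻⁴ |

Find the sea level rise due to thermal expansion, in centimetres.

Δh ≈ 20 cm

Layer 1 at 23 °C → α = 2.3×10⁻⁴ K⁻¹
Layer 2 at 12 °C → α = 1.6×10⁻⁴ K⁻¹
Layer 3 at 2.1 °C → α = 0.92×10⁻⁴ K⁻¹
2.3×10⁻⁴ × 0.73 × 260 = 0.043654 m
Layer 2: 1.6×10⁻⁴ × 540 × 1.2 = 0.10368 m
800–1560 m: 0.92×10⁻⁴ × 760 × 0.74 = 0.0517408 m
Δh = 0.043654 + 0.10368 + 0.0517408 = 0.1990748 m ≈ 20 cm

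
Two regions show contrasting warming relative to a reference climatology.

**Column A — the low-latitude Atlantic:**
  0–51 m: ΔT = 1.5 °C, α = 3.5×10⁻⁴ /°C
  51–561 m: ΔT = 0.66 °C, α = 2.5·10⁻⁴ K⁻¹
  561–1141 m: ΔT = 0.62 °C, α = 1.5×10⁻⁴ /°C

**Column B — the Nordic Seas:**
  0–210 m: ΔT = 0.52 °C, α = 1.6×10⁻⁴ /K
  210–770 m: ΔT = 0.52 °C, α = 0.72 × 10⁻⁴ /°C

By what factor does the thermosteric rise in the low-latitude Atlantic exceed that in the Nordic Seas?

A 0–51 m: 51 × 3.5×10⁻⁴ × 1.5 = 0.026775 m
A 0.66 × 2.5×10⁻⁴ × 510 = 0.08415 m
A Layer 3: 0.62 × 580 × 1.5×10⁻⁴ = 0.05394 m
A total: 0.164865 m
B Layer 1: 210 × 1.6×10⁻⁴ × 0.52 = 0.017472 m
B 0.52 × 560 × 0.72×10⁻⁴ = 0.0209664 m
B total: 0.0384384 m
Ratio: 0.164865 / 0.0384384 ≈ 4.289

a factor of 4.3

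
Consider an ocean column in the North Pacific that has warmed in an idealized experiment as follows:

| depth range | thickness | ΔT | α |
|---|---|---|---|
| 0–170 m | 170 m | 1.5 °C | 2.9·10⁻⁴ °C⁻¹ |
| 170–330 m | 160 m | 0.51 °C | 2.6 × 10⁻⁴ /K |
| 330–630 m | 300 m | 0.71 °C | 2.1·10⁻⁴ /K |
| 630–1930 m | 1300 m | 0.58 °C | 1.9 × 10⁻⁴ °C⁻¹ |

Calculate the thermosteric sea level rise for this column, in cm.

170 × 1.5 × 2.9×10⁻⁴ = 0.07395 m
170–330 m: 160 × 2.6×10⁻⁴ × 0.51 = 0.021216 m
Layer 3: 300 × 2.1×10⁻⁴ × 0.71 = 0.04473 m
Layer 4: 0.58 × 1300 × 1.9×10⁻⁴ = 0.14326 m
Δh = 0.07395 + 0.021216 + 0.04473 + 0.14326 = 0.283156 m

28.3 cm of thermosteric rise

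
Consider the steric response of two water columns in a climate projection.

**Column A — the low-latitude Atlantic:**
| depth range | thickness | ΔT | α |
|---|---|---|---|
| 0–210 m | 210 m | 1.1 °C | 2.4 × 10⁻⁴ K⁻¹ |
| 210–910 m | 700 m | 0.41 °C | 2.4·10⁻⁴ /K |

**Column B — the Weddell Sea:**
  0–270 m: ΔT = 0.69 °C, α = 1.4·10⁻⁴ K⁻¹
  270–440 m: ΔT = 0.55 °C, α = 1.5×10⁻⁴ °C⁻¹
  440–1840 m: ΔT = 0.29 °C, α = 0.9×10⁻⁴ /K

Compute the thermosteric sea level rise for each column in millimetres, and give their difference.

Δh_A ≈ 124 mm, Δh_B ≈ 76.6 mm; difference ≈ 47.7 mm

A Layer 1: 1.1 × 210 × 2.4×10⁻⁴ = 0.05544 m
A Layer 2: 2.4×10⁻⁴ × 0.41 × 700 = 0.06888 m
A total: 0.12432 m
B Layer 1: 270 × 0.69 × 1.4×10⁻⁴ = 0.026082 m
B Layer 2: 0.55 × 170 × 1.5×10⁻⁴ = 0.014025 m
B 0.29 × 0.9×10⁻⁴ × 1400 = 0.03654 m
B total: 0.076647 m
Difference: 0.12432 − 0.076647 = 0.047673 m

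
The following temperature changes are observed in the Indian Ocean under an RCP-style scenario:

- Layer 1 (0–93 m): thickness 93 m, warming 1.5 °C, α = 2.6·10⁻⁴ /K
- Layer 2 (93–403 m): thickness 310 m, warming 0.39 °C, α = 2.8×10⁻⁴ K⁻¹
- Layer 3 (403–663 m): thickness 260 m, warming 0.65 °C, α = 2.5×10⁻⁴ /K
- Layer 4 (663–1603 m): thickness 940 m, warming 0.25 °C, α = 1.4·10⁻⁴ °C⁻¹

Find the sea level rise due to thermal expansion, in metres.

about 0.145 m

1.5 × 2.6×10⁻⁴ × 93 = 0.03627 m
Layer 2: 0.39 × 310 × 2.8×10⁻⁴ = 0.033852 m
Layer 3: 0.65 × 2.5×10⁻⁴ × 260 = 0.04225 m
663–1603 m: 0.25 × 940 × 1.4×10⁻⁴ = 0.03290 m
Δh = 0.03627 + 0.033852 + 0.04225 + 0.03290 = 0.145272 m ≈ 0.145 m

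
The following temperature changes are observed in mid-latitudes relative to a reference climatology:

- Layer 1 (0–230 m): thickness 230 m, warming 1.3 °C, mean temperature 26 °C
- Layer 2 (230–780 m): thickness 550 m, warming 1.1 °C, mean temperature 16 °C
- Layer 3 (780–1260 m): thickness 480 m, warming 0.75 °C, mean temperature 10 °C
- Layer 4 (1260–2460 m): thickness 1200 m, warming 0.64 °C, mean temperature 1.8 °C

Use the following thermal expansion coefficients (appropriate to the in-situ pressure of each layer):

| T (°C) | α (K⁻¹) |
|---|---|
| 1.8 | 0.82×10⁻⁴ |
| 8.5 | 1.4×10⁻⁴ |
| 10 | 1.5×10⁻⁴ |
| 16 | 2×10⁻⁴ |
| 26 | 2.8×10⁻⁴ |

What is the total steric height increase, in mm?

320 mm

Layer 1 at 26 °C → α = 2.8×10⁻⁴ K⁻¹
Layer 2 at 16 °C → α = 2×10⁻⁴ K⁻¹
Layer 3 at 10 °C → α = 1.5×10⁻⁴ K⁻¹
Layer 4 at 1.8 °C → α = 0.82×10⁻⁴ K⁻¹
2.8×10⁻⁴ × 230 × 1.3 = 0.08372 m
1.1 × 550 × 2×10⁻⁴ = 0.12100 m
Layer 3: 1.5×10⁻⁴ × 480 × 0.75 = 0.05400 m
1200 × 0.82×10⁻⁴ × 0.64 = 0.062976 m
Δh = 0.08372 + 0.12100 + 0.05400 + 0.062976 = 0.321696 m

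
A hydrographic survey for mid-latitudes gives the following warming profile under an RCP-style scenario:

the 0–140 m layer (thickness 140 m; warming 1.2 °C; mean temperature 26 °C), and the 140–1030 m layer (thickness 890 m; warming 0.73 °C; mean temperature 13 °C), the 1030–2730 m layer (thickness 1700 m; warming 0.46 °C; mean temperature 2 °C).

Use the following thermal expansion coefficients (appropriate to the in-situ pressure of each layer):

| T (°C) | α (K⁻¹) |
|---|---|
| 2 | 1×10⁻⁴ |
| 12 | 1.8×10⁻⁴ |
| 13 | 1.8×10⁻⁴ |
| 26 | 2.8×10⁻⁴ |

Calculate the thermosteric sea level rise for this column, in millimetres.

Layer 1 at 26 °C → α = 2.8×10⁻⁴ K⁻¹
Layer 2 at 13 °C → α = 1.8×10⁻⁴ K⁻¹
Layer 3 at 2 °C → α = 1×10⁻⁴ K⁻¹
Layer 1: 2.8×10⁻⁴ × 1.2 × 140 = 0.04704 m
890 × 0.73 × 1.8×10⁻⁴ = 0.116946 m
Layer 3: 1×10⁻⁴ × 0.46 × 1700 = 0.07820 m
Δh = 0.04704 + 0.116946 + 0.07820 = 0.242186 m ≈ 240 mm

Δh = 240 mm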